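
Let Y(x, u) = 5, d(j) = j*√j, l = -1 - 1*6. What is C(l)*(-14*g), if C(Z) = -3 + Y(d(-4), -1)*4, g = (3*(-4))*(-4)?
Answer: -11424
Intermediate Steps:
l = -7 (l = -1 - 6 = -7)
g = 48 (g = -12*(-4) = 48)
d(j) = j^(3/2)
C(Z) = 17 (C(Z) = -3 + 5*4 = -3 + 20 = 17)
C(l)*(-14*g) = 17*(-14*48) = 17*(-672) = -11424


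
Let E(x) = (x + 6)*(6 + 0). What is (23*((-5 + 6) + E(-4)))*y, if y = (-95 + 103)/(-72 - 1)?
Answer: -2392/73 ≈ -32.767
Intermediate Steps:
E(x) = 36 + 6*x (E(x) = (6 + x)*6 = 36 + 6*x)
y = -8/73 (y = 8/(-73) = 8*(-1/73) = -8/73 ≈ -0.10959)
(23*((-5 + 6) + E(-4)))*y = (23*((-5 + 6) + (36 + 6*(-4))))*(-8/73) = (23*(1 + (36 - 24)))*(-8/73) = (23*(1 + 12))*(-8/73) = (23*13)*(-8/73) = 299*(-8/73) = -2392/73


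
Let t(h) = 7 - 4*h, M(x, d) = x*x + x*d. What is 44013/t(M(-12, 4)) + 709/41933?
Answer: -1845329836/15808741 ≈ -116.73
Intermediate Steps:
M(x, d) = x² + d*x
44013/t(M(-12, 4)) + 709/41933 = 44013/(7 - (-48)*(4 - 12)) + 709/41933 = 44013/(7 - (-48)*(-8)) + 709*(1/41933) = 44013/(7 - 4*96) + 709/41933 = 44013/(7 - 384) + 709/41933 = 44013/(-377) + 709/41933 = 44013*(-1/377) + 709/41933 = -44013/377 + 709/41933 = -1845329836/15808741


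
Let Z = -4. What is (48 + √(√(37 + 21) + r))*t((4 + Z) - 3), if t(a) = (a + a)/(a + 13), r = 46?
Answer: -144/5 - 3*√(46 + √58)/5 ≈ -33.193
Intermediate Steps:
t(a) = 2*a/(13 + a) (t(a) = (2*a)/(13 + a) = 2*a/(13 + a))
(48 + √(√(37 + 21) + r))*t((4 + Z) - 3) = (48 + √(√(37 + 21) + 46))*(2*((4 - 4) - 3)/(13 + ((4 - 4) - 3))) = (48 + √(√58 + 46))*(2*(0 - 3)/(13 + (0 - 3))) = (48 + √(46 + √58))*(2*(-3)/(13 - 3)) = (48 + √(46 + √58))*(2*(-3)/10) = (48 + √(46 + √58))*(2*(-3)*(⅒)) = (48 + √(46 + √58))*(-⅗) = -144/5 - 3*√(46 + √58)/5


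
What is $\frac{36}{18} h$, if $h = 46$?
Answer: $92$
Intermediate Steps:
$\frac{36}{18} h = \frac{36}{18} \cdot 46 = 36 \cdot \frac{1}{18} \cdot 46 = 2 \cdot 46 = 92$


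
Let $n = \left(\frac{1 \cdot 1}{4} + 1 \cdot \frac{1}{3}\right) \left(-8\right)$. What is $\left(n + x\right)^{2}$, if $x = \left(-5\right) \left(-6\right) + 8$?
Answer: $\frac{10000}{9} \approx 1111.1$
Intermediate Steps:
$n = - \frac{14}{3}$ ($n = \left(1 \cdot \frac{1}{4} + 1 \cdot \frac{1}{3}\right) \left(-8\right) = \left(\frac{1}{4} + \frac{1}{3}\right) \left(-8\right) = \frac{7}{12} \left(-8\right) = - \frac{14}{3} \approx -4.6667$)
$x = 38$ ($x = 30 + 8 = 38$)
$\left(n + x\right)^{2} = \left(- \frac{14}{3} + 38\right)^{2} = \left(\frac{100}{3}\right)^{2} = \frac{10000}{9}$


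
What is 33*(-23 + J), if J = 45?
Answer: 726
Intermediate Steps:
33*(-23 + J) = 33*(-23 + 45) = 33*22 = 726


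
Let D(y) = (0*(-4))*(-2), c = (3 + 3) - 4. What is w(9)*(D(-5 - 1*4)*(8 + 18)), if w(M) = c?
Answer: 0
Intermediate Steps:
c = 2 (c = 6 - 4 = 2)
w(M) = 2
D(y) = 0 (D(y) = 0*(-2) = 0)
w(9)*(D(-5 - 1*4)*(8 + 18)) = 2*(0*(8 + 18)) = 2*(0*26) = 2*0 = 0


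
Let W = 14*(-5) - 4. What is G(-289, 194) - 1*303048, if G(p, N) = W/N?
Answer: -29395693/97 ≈ -3.0305e+5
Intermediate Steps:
W = -74 (W = -70 - 4 = -74)
G(p, N) = -74/N
G(-289, 194) - 1*303048 = -74/194 - 1*303048 = -74*1/194 - 303048 = -37/97 - 303048 = -29395693/97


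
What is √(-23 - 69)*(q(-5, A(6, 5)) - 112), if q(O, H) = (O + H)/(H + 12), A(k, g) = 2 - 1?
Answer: -2920*I*√23/13 ≈ -1077.2*I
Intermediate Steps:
A(k, g) = 1
q(O, H) = (H + O)/(12 + H)
√(-23 - 69)*(q(-5, A(6, 5)) - 112) = √(-23 - 69)*((1 - 5)/(12 + 1) - 112) = √(-92)*(-4/13 - 112) = (2*I*√23)*((1/13)*(-4) - 112) = (2*I*√23)*(-4/13 - 112) = (2*I*√23)*(-1460/13) = -2920*I*√23/13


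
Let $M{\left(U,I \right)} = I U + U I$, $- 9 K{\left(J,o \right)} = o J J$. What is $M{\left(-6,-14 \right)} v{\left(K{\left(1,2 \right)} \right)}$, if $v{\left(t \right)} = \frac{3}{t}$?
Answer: $-2268$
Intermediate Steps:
$K{\left(J,o \right)} = - \frac{o J^{2}}{9}$ ($K{\left(J,o \right)} = - \frac{o J J}{9} = - \frac{J o J}{9} = - \frac{o J^{2}}{9}$)
$M{\left(U,I \right)} = 2 I U$ ($M{\left(U,I \right)} = I U + I U = 2 I U$)
$M{\left(-6,-14 \right)} v{\left(K{\left(1,2 \right)} \right)} = 2 \left(-14\right) \left(-6\right) \frac{3}{\left(- \frac{1}{9}\right) 2 \cdot 1^{2}} = 168 \frac{3}{\left(- \frac{1}{9}\right) 2 \cdot 1} = 168 \frac{3}{- \frac{2}{9}} = 168 \cdot 3 \left(- \frac{9}{2}\right) = 168 \left(- \frac{27}{2}\right) = -2268$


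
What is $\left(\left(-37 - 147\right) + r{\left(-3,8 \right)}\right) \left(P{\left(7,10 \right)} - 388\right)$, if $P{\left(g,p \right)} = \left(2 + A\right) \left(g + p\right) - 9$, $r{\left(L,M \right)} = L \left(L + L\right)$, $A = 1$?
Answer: $57436$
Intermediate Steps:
$r{\left(L,M \right)} = 2 L^{2}$ ($r{\left(L,M \right)} = L 2 L = 2 L^{2}$)
$P{\left(g,p \right)} = -9 + 3 g + 3 p$ ($P{\left(g,p \right)} = \left(2 + 1\right) \left(g + p\right) - 9 = 3 \left(g + p\right) - 9 = \left(3 g + 3 p\right) - 9 = -9 + 3 g + 3 p$)
$\left(\left(-37 - 147\right) + r{\left(-3,8 \right)}\right) \left(P{\left(7,10 \right)} - 388\right) = \left(\left(-37 - 147\right) + 2 \left(-3\right)^{2}\right) \left(\left(-9 + 3 \cdot 7 + 3 \cdot 10\right) - 388\right) = \left(\left(-37 - 147\right) + 2 \cdot 9\right) \left(\left(-9 + 21 + 30\right) - 388\right) = \left(-184 + 18\right) \left(42 - 388\right) = \left(-166\right) \left(-346\right) = 57436$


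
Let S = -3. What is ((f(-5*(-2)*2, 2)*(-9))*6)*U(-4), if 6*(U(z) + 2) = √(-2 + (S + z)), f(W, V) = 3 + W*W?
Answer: 43524 - 10881*I ≈ 43524.0 - 10881.0*I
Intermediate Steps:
f(W, V) = 3 + W²
U(z) = -2 + √(-5 + z)/6 (U(z) = -2 + √(-2 + (-3 + z))/6 = -2 + √(-5 + z)/6)
((f(-5*(-2)*2, 2)*(-9))*6)*U(-4) = (((3 + (-5*(-2)*2)²)*(-9))*6)*(-2 + √(-5 - 4)/6) = (((3 + (10*2)²)*(-9))*6)*(-2 + √(-9)/6) = (((3 + 20²)*(-9))*6)*(-2 + (3*I)/6) = (((3 + 400)*(-9))*6)*(-2 + I/2) = ((403*(-9))*6)*(-2 + I/2) = (-3627*6)*(-2 + I/2) = -21762*(-2 + I/2) = 43524 - 10881*I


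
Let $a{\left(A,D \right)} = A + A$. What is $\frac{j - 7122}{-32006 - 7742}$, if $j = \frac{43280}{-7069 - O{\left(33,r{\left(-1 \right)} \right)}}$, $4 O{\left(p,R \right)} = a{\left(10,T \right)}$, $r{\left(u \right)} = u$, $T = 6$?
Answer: $\frac{12606077}{70294338} \approx 0.17933$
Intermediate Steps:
$a{\left(A,D \right)} = 2 A$
$O{\left(p,R \right)} = 5$ ($O{\left(p,R \right)} = \frac{2 \cdot 10}{4} = \frac{1}{4} \cdot 20 = 5$)
$j = - \frac{21640}{3537}$ ($j = \frac{43280}{-7069 - 5} = \frac{43280}{-7074} = 43280 \left(- \frac{1}{7074}\right) = - \frac{21640}{3537} \approx -6.1182$)
$\frac{j - 7122}{-32006 - 7742} = \frac{- \frac{21640}{3537} - 7122}{-32006 - 7742} = - \frac{25212154}{3537 \left(-39748\right)} = \left(- \frac{25212154}{3537}\right) \left(- \frac{1}{39748}\right) = \frac{12606077}{70294338}$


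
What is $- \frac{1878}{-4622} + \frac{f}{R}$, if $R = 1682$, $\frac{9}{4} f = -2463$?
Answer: $- \frac{1425565}{5830653} \approx -0.24449$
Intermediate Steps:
$f = - \frac{3284}{3}$ ($f = \frac{4}{9} \left(-2463\right) = - \frac{3284}{3} \approx -1094.7$)
$- \frac{1878}{-4622} + \frac{f}{R} = - \frac{1878}{-4622} - \frac{3284}{3 \cdot 1682} = \left(-1878\right) \left(- \frac{1}{4622}\right) - \frac{1642}{2523} = \frac{939}{2311} - \frac{1642}{2523} = - \frac{1425565}{5830653}$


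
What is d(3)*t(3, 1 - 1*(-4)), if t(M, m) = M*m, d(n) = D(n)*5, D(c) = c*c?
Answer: 675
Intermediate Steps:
D(c) = c²
d(n) = 5*n² (d(n) = n²*5 = 5*n²)
d(3)*t(3, 1 - 1*(-4)) = (5*3²)*(3*(1 - 1*(-4))) = (5*9)*(3*(1 + 4)) = 45*(3*5) = 45*15 = 675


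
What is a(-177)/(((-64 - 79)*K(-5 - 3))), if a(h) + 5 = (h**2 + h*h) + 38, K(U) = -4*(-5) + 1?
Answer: -20897/1001 ≈ -20.876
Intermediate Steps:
K(U) = 21 (K(U) = 20 + 1 = 21)
a(h) = 33 + 2*h**2 (a(h) = -5 + ((h**2 + h*h) + 38) = -5 + ((h**2 + h**2) + 38) = -5 + (2*h**2 + 38) = -5 + (38 + 2*h**2) = 33 + 2*h**2)
a(-177)/(((-64 - 79)*K(-5 - 3))) = (33 + 2*(-177)**2)/(((-64 - 79)*21)) = (33 + 2*31329)/((-143*21)) = (33 + 62658)/(-3003) = 62691*(-1/3003) = -20897/1001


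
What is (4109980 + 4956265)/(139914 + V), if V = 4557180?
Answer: 9066245/4697094 ≈ 1.9302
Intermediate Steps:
(4109980 + 4956265)/(139914 + V) = (4109980 + 4956265)/(139914 + 4557180) = 9066245/4697094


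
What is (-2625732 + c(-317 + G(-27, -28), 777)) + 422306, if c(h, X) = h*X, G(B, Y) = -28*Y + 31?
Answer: -1816480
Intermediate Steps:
G(B, Y) = 31 - 28*Y
c(h, X) = X*h
(-2625732 + c(-317 + G(-27, -28), 777)) + 422306 = (-2625732 + 777*(-317 + (31 - 28*(-28)))) + 422306 = (-2625732 + 777*(-317 + (31 + 784))) + 422306 = (-2625732 + 777*(-317 + 815)) + 422306 = (-2625732 + 777*498) + 422306 = (-2625732 + 386946) + 422306 = -2238786 + 422306 = -1816480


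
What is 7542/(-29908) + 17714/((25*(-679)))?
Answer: -328907881/253844150 ≈ -1.2957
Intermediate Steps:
7542/(-29908) + 17714/((25*(-679))) = 7542*(-1/29908) + 17714/(-16975) = -3771/14954 + 17714*(-1/16975) = -3771/14954 - 17714/16975 = -328907881/253844150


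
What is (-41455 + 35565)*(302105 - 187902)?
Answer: -672655670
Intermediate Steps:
(-41455 + 35565)*(302105 - 187902) = -5890*114203 = -672655670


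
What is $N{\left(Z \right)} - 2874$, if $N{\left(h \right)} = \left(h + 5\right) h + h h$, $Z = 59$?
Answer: $4383$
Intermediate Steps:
$N{\left(h \right)} = h^{2} + h \left(5 + h\right)$ ($N{\left(h \right)} = \left(5 + h\right) h + h^{2} = h \left(5 + h\right) + h^{2} = h^{2} + h \left(5 + h\right)$)
$N{\left(Z \right)} - 2874 = 59 \left(5 + 2 \cdot 59\right) - 2874 = 59 \left(5 + 118\right) - 2874 = 59 \cdot 123 - 2874 = 7257 - 2874 = 4383$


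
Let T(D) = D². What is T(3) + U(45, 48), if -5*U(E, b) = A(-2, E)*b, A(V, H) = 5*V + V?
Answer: 621/5 ≈ 124.20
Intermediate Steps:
A(V, H) = 6*V
U(E, b) = 12*b/5 (U(E, b) = -6*(-2)*b/5 = -(-12)*b/5 = 12*b/5)
T(3) + U(45, 48) = 3² + (12/5)*48 = 9 + 576/5 = 621/5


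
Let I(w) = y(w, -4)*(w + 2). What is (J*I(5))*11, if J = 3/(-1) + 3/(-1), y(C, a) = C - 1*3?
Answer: -924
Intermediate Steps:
y(C, a) = -3 + C (y(C, a) = C - 3 = -3 + C)
J = -6 (J = 3*(-1) + 3*(-1) = -3 - 3 = -6)
I(w) = (-3 + w)*(2 + w) (I(w) = (-3 + w)*(w + 2) = (-3 + w)*(2 + w))
(J*I(5))*11 = -6*(-3 + 5)*(2 + 5)*11 = -12*7*11 = -6*14*11 = -84*11 = -924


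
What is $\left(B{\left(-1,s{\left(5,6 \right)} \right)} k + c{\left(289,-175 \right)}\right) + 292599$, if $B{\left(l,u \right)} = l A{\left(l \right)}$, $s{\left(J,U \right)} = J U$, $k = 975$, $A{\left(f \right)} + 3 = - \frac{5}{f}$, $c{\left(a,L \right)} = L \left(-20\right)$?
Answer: $294149$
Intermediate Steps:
$c{\left(a,L \right)} = - 20 L$
$A{\left(f \right)} = -3 - \frac{5}{f}$
$B{\left(l,u \right)} = l \left(-3 - \frac{5}{l}\right)$
$\left(B{\left(-1,s{\left(5,6 \right)} \right)} k + c{\left(289,-175 \right)}\right) + 292599 = \left(\left(-5 - -3\right) 975 - -3500\right) + 292599 = \left(\left(-5 + 3\right) 975 + 3500\right) + 292599 = \left(\left(-2\right) 975 + 3500\right) + 292599 = \left(-1950 + 3500\right) + 292599 = 1550 + 292599 = 294149$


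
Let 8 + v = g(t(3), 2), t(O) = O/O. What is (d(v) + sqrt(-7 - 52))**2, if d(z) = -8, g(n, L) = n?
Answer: (8 - I*sqrt(59))**2 ≈ 5.0 - 122.9*I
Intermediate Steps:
t(O) = 1
v = -7 (v = -8 + 1 = -7)
(d(v) + sqrt(-7 - 52))**2 = (-8 + sqrt(-7 - 52))**2 = (-8 + sqrt(-59))**2 = (-8 + I*sqrt(59))**2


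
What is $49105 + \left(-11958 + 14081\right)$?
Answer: $51228$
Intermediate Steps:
$49105 + \left(-11958 + 14081\right) = 49105 + 2123 = 51228$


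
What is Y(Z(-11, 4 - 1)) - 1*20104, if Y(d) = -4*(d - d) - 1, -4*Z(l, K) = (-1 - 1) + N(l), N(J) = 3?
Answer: -20105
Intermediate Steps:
Z(l, K) = -¼ (Z(l, K) = -((-1 - 1) + 3)/4 = -(-2 + 3)/4 = -¼*1 = -¼)
Y(d) = -1 (Y(d) = -4*0 - 1 = 0 - 1 = -1)
Y(Z(-11, 4 - 1)) - 1*20104 = -1 - 1*20104 = -1 - 20104 = -20105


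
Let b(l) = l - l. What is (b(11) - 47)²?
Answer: 2209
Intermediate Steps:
b(l) = 0
(b(11) - 47)² = (0 - 47)² = (-47)² = 2209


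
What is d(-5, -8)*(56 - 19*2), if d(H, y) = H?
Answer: -90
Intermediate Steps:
d(-5, -8)*(56 - 19*2) = -5*(56 - 19*2) = -5*(56 - 38) = -5*18 = -90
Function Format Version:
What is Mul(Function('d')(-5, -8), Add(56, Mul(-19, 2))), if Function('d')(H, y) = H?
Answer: -90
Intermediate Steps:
Mul(Function('d')(-5, -8), Add(56, Mul(-19, 2))) = Mul(-5, Add(56, Mul(-19, 2))) = Mul(-5, Add(56, -38)) = Mul(-5, 18) = -90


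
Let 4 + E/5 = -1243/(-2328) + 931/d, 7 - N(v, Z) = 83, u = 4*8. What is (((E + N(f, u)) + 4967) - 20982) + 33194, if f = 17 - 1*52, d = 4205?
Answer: 33453311567/1957848 ≈ 17087.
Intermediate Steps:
u = 32
f = -35 (f = 17 - 52 = -35)
N(v, Z) = -76 (N(v, Z) = 7 - 1*83 = 7 - 83 = -76)
E = -31762777/1957848 (E = -20 + 5*(-1243/(-2328) + 931/4205) = -20 + 5*(-1243*(-1/2328) + 931*(1/4205)) = -20 + 5*(1243/2328 + 931/4205) = -20 + 5*(7394183/9789240) = -20 + 7394183/1957848 = -31762777/1957848 ≈ -16.223)
(((E + N(f, u)) + 4967) - 20982) + 33194 = (((-31762777/1957848 - 76) + 4967) - 20982) + 33194 = ((-180559225/1957848 + 4967) - 20982) + 33194 = (9544071791/1957848 - 20982) + 33194 = -31535494945/1957848 + 33194 = 33453311567/1957848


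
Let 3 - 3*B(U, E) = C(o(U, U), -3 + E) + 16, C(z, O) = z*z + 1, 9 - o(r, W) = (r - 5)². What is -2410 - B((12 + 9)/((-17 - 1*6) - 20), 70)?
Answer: -7714924997/3418801 ≈ -2256.6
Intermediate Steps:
o(r, W) = 9 - (-5 + r)² (o(r, W) = 9 - (r - 5)² = 9 - (-5 + r)²)
C(z, O) = 1 + z² (C(z, O) = z² + 1 = 1 + z²)
B(U, E) = -14/3 - (9 - (-5 + U)²)²/3 (B(U, E) = 1 - ((1 + (9 - (-5 + U)²)²) + 16)/3 = 1 - (17 + (9 - (-5 + U)²)²)/3 = 1 + (-17/3 - (9 - (-5 + U)²)²/3) = -14/3 - (9 - (-5 + U)²)²/3)
-2410 - B((12 + 9)/((-17 - 1*6) - 20), 70) = -2410 - (-14/3 - (-9 + (-5 + (12 + 9)/((-17 - 1*6) - 20))²)²/3) = -2410 - (-14/3 - (-9 + (-5 + 21/((-17 - 6) - 20))²)²/3) = -2410 - (-14/3 - (-9 + (-5 + 21/(-23 - 20))²)²/3) = -2410 - (-14/3 - (-9 + (-5 + 21/(-43))²)²/3) = -2410 - (-14/3 - (-9 + (-5 + 21*(-1/43))²)²/3) = -2410 - (-14/3 - (-9 + (-5 - 21/43)²)²/3) = -2410 - (-14/3 - (-9 + (-236/43)²)²/3) = -2410 - (-14/3 - (-9 + 55696/1849)²/3) = -2410 - (-14/3 - (39055/1849)²/3) = -2410 - (-14/3 - ⅓*1525293025/3418801) = -2410 - (-14/3 - 1525293025/10256403) = -2410 - 1*(-524385413/3418801) = -2410 + 524385413/3418801 = -7714924997/3418801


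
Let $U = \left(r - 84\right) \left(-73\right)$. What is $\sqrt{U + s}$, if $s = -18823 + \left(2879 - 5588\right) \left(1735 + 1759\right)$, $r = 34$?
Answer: $i \sqrt{9480419} \approx 3079.0 i$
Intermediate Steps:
$s = -9484069$ ($s = -18823 - 9465246 = -9484069$)
$U = 3650$ ($U = \left(34 - 84\right) \left(-73\right) = \left(-50\right) \left(-73\right) = 3650$)
$\sqrt{U + s} = \sqrt{3650 - 9484069} = \sqrt{-9480419} = i \sqrt{9480419}$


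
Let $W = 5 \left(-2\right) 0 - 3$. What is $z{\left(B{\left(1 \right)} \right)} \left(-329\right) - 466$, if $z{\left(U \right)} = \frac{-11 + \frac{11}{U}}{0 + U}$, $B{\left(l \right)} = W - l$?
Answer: $- \frac{25551}{16} \approx -1596.9$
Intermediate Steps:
$W = -3$ ($W = \left(-10\right) 0 - 3 = 0 - 3 = -3$)
$B{\left(l \right)} = -3 - l$
$z{\left(U \right)} = \frac{-11 + \frac{11}{U}}{U}$
$z{\left(B{\left(1 \right)} \right)} \left(-329\right) - 466 = \frac{11 \left(1 - \left(-3 - 1\right)\right)}{\left(-3 - 1\right)^{2}} \left(-329\right) - 466 = \frac{11 \left(1 - -4\right)}{16} \left(-329\right) - 466 = 11 \cdot \frac{1}{16} \left(1 + 4\right) \left(-329\right) - 466 = 11 \cdot \frac{1}{16} \cdot 5 \left(-329\right) - 466 = \frac{55}{16} \left(-329\right) - 466 = - \frac{18095}{16} - 466 = - \frac{25551}{16}$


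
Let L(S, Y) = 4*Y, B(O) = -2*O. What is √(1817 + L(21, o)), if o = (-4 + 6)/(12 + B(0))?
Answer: √16359/3 ≈ 42.634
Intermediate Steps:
o = ⅙ (o = (-4 + 6)/(12 - 2*0) = 2/(12 + 0) = 2/12 = 2*(1/12) = ⅙ ≈ 0.16667)
√(1817 + L(21, o)) = √(1817 + 4*(⅙)) = √(1817 + ⅔) = √(5453/3) = √16359/3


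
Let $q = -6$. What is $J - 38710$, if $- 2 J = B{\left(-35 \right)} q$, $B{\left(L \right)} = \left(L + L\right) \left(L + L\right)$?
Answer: $-24010$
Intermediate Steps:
$B{\left(L \right)} = 4 L^{2}$ ($B{\left(L \right)} = 2 L 2 L = 4 L^{2}$)
$J = 14700$ ($J = - \frac{4 \left(-35\right)^{2} \left(-6\right)}{2} = - \frac{4 \cdot 1225 \left(-6\right)}{2} = - \frac{4900 \left(-6\right)}{2} = \left(- \frac{1}{2}\right) \left(-29400\right) = 14700$)
$J - 38710 = 14700 - 38710 = -24010$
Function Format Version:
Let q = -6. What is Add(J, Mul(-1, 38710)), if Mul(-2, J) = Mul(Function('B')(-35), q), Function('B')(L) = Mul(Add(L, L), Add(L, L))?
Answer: -24010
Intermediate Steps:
Function('B')(L) = Mul(4, Pow(L, 2)) (Function('B')(L) = Mul(Mul(2, L), Mul(2, L)) = Mul(4, Pow(L, 2)))
J = 14700 (J = Mul(Rational(-1, 2), Mul(Mul(4, Pow(-35, 2)), -6)) = Mul(Rational(-1, 2), Mul(Mul(4, 1225), -6)) = Mul(Rational(-1, 2), Mul(4900, -6)) = Mul(Rational(-1, 2), -29400) = 14700)
Add(J, Mul(-1, 38710)) = Add(14700, Mul(-1, 38710)) = Add(14700, -38710) = -24010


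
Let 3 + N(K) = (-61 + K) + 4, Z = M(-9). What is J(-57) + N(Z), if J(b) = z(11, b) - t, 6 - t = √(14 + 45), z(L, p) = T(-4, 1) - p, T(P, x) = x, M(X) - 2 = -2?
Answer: -8 + √59 ≈ -0.31885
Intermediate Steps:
M(X) = 0 (M(X) = 2 - 2 = 0)
Z = 0
N(K) = -60 + K (N(K) = -3 + ((-61 + K) + 4) = -3 + (-57 + K) = -60 + K)
z(L, p) = 1 - p
t = 6 - √59 (t = 6 - √(14 + 45) = 6 - √59 ≈ -1.6811)
J(b) = -5 + √59 - b (J(b) = (1 - b) - (6 - √59) = (1 - b) + (-6 + √59) = -5 + √59 - b)
J(-57) + N(Z) = (-5 + √59 - 1*(-57)) + (-60 + 0) = (-5 + √59 + 57) - 60 = (52 + √59) - 60 = -8 + √59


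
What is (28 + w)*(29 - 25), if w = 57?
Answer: 340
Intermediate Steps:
(28 + w)*(29 - 25) = (28 + 57)*(29 - 25) = 85*4 = 340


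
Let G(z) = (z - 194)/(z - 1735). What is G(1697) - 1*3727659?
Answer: -141652545/38 ≈ -3.7277e+6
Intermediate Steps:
G(z) = (-194 + z)/(-1735 + z)
G(1697) - 1*3727659 = (-194 + 1697)/(-1735 + 1697) - 1*3727659 = 1503/(-38) - 3727659 = -1/38*1503 - 3727659 = -1503/38 - 3727659 = -141652545/38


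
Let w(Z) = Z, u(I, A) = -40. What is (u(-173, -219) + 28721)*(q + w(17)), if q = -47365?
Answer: -1357987988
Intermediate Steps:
(u(-173, -219) + 28721)*(q + w(17)) = (-40 + 28721)*(-47365 + 17) = 28681*(-47348) = -1357987988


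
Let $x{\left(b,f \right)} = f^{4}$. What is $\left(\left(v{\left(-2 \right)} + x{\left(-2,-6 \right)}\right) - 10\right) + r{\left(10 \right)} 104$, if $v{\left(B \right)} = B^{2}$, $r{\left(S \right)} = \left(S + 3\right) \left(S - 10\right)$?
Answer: $1290$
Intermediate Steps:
$r{\left(S \right)} = \left(-10 + S\right) \left(3 + S\right)$ ($r{\left(S \right)} = \left(3 + S\right) \left(-10 + S\right) = \left(-10 + S\right) \left(3 + S\right)$)
$\left(\left(v{\left(-2 \right)} + x{\left(-2,-6 \right)}\right) - 10\right) + r{\left(10 \right)} 104 = \left(\left(\left(-2\right)^{2} + \left(-6\right)^{4}\right) - 10\right) + \left(-30 + 10^{2} - 70\right) 104 = \left(\left(4 + 1296\right) - 10\right) + \left(-30 + 100 - 70\right) 104 = \left(1300 - 10\right) + 0 \cdot 104 = 1290 + 0 = 1290$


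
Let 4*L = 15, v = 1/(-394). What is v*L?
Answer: -15/1576 ≈ -0.0095178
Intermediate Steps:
v = -1/394 ≈ -0.0025381
L = 15/4 (L = (¼)*15 = 15/4 ≈ 3.7500)
v*L = -1/394*15/4 = -15/1576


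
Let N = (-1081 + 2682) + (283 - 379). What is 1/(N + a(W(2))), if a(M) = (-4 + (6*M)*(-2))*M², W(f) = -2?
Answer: 1/1585 ≈ 0.00063092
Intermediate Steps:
N = 1505 (N = 1601 - 96 = 1505)
a(M) = M²*(-4 - 12*M) (a(M) = (-4 - 12*M)*M² = M²*(-4 - 12*M))
1/(N + a(W(2))) = 1/(1505 + (-2)²*(-4 - 12*(-2))) = 1/(1505 + 4*(-4 + 24)) = 1/(1505 + 4*20) = 1/(1505 + 80) = 1/1585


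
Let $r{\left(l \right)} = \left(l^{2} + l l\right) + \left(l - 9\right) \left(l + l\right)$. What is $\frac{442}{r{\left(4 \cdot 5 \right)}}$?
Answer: $\frac{221}{620} \approx 0.35645$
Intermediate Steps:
$r{\left(l \right)} = 2 l^{2} + 2 l \left(-9 + l\right)$ ($r{\left(l \right)} = \left(l^{2} + l^{2}\right) + \left(-9 + l\right) 2 l = 2 l^{2} + 2 l \left(-9 + l\right)$)
$\frac{442}{r{\left(4 \cdot 5 \right)}} = \frac{442}{2 \cdot 4 \cdot 5 \left(-9 + 2 \cdot 4 \cdot 5\right)} = \frac{442}{2 \cdot 20 \left(-9 + 2 \cdot 20\right)} = \frac{442}{2 \cdot 20 \left(-9 + 40\right)} = \frac{442}{2 \cdot 20 \cdot 31} = \frac{442}{1240} = 442 \cdot \frac{1}{1240} = \frac{221}{620}$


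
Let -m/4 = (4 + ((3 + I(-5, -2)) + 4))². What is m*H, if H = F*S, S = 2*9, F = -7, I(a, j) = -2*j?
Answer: 113400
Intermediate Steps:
S = 18
H = -126 (H = -7*18 = -126)
m = -900 (m = -4*(4 + ((3 - 2*(-2)) + 4))² = -4*(4 + ((3 + 4) + 4))² = -4*(4 + (7 + 4))² = -4*(4 + 11)² = -4*15² = -4*225 = -900)
m*H = -900*(-126) = 113400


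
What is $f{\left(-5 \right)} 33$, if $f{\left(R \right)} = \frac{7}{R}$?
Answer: $- \frac{231}{5} \approx -46.2$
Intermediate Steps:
$f{\left(-5 \right)} 33 = \frac{7}{-5} \cdot 33 = 7 \left(- \frac{1}{5}\right) 33 = \left(- \frac{7}{5}\right) 33 = - \frac{231}{5}$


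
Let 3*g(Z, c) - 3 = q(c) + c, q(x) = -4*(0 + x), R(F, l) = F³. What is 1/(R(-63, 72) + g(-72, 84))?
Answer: -1/250130 ≈ -3.9979e-6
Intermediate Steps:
q(x) = -4*x
g(Z, c) = 1 - c (g(Z, c) = 1 + (-4*c + c)/3 = 1 + (-3*c)/3 = 1 - c)
1/(R(-63, 72) + g(-72, 84)) = 1/((-63)³ + (1 - 1*84)) = 1/(-250047 + (1 - 84)) = 1/(-250047 - 83) = 1/(-250130) = -1/250130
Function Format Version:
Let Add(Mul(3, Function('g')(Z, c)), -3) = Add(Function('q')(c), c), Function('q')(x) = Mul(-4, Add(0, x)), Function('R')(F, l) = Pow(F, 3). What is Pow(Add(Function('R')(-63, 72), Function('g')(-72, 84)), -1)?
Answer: Rational(-1, 250130) ≈ -3.9979e-6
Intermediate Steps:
Function('q')(x) = Mul(-4, x)
Function('g')(Z, c) = Add(1, Mul(-1, c)) (Function('g')(Z, c) = Add(1, Mul(Rational(1, 3), Add(Mul(-4, c), c))) = Add(1, Mul(Rational(1, 3), Mul(-3, c))) = Add(1, Mul(-1, c)))
Pow(Add(Function('R')(-63, 72), Function('g')(-72, 84)), -1) = Pow(Add(Pow(-63, 3), Add(1, Mul(-1, 84))), -1) = Pow(Add(-250047, Add(1, -84)), -1) = Pow(Add(-250047, -83), -1) = Pow(-250130, -1) = Rational(-1, 250130)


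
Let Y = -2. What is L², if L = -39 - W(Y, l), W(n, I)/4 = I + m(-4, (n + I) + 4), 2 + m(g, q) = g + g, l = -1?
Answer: 25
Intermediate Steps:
m(g, q) = -2 + 2*g (m(g, q) = -2 + (g + g) = -2 + 2*g)
W(n, I) = -40 + 4*I (W(n, I) = 4*(I + (-2 + 2*(-4))) = 4*(I + (-2 - 8)) = 4*(I - 10) = 4*(-10 + I) = -40 + 4*I)
L = 5 (L = -39 - (-40 + 4*(-1)) = -39 - (-40 - 4) = -39 - 1*(-44) = -39 + 44 = 5)
L² = 5² = 25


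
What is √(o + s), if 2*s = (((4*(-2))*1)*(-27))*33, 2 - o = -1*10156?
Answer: √13722 ≈ 117.14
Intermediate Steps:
o = 10158 (o = 2 - (-1)*10156 = 2 - 1*(-10156) = 2 + 10156 = 10158)
s = 3564 (s = ((((4*(-2))*1)*(-27))*33)/2 = ((-8*1*(-27))*33)/2 = (-8*(-27)*33)/2 = (216*33)/2 = (½)*7128 = 3564)
√(o + s) = √(10158 + 3564) = √13722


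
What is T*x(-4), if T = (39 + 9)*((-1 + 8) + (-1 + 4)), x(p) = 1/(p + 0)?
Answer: -120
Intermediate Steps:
x(p) = 1/p
T = 480 (T = 48*(7 + 3) = 48*10 = 480)
T*x(-4) = 480/(-4) = 480*(-¼) = -120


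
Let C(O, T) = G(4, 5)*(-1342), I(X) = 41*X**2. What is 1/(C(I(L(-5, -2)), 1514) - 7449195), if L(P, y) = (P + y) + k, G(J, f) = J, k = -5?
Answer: -1/7454563 ≈ -1.3415e-7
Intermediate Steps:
L(P, y) = -5 + P + y (L(P, y) = (P + y) - 5 = -5 + P + y)
C(O, T) = -5368 (C(O, T) = 4*(-1342) = -5368)
1/(C(I(L(-5, -2)), 1514) - 7449195) = 1/(-5368 - 7449195) = 1/(-7454563) = -1/7454563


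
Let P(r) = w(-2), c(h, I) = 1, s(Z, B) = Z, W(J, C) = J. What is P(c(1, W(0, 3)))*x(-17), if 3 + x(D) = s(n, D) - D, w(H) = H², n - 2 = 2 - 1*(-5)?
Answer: 92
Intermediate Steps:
n = 9 (n = 2 + (2 - 1*(-5)) = 2 + (2 + 5) = 2 + 7 = 9)
P(r) = 4 (P(r) = (-2)² = 4)
x(D) = 6 - D (x(D) = -3 + (9 - D) = 6 - D)
P(c(1, W(0, 3)))*x(-17) = 4*(6 - 1*(-17)) = 4*(6 + 17) = 4*23 = 92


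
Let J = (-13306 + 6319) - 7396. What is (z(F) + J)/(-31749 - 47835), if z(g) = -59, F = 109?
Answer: 2407/13264 ≈ 0.18147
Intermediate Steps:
J = -14383 (J = -6987 - 7396 = -14383)
(z(F) + J)/(-31749 - 47835) = (-59 - 14383)/(-31749 - 47835) = -14442/(-79584) = -14442*(-1/79584) = 2407/13264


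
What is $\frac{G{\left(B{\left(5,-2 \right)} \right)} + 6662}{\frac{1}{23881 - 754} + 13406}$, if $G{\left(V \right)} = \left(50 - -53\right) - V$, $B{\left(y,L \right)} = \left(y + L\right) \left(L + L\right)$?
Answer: $\frac{156731679}{310040563} \approx 0.50552$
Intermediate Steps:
$B{\left(y,L \right)} = 2 L \left(L + y\right)$ ($B{\left(y,L \right)} = \left(L + y\right) 2 L = 2 L \left(L + y\right)$)
$G{\left(V \right)} = 103 - V$ ($G{\left(V \right)} = \left(50 + 53\right) - V = 103 - V$)
$\frac{G{\left(B{\left(5,-2 \right)} \right)} + 6662}{\frac{1}{23881 - 754} + 13406} = \frac{\left(103 - 2 \left(-2\right) \left(-2 + 5\right)\right) + 6662}{\frac{1}{23881 - 754} + 13406} = \frac{\left(103 - 2 \left(-2\right) 3\right) + 6662}{\frac{1}{23127} + 13406} = \frac{\left(103 - -12\right) + 6662}{\frac{1}{23127} + 13406} = \frac{\left(103 + 12\right) + 6662}{\frac{310040563}{23127}} = \left(115 + 6662\right) \frac{23127}{310040563} = 6777 \cdot \frac{23127}{310040563} = \frac{156731679}{310040563}$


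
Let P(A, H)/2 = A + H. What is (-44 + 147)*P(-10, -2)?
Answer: -2472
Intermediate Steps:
P(A, H) = 2*A + 2*H (P(A, H) = 2*(A + H) = 2*A + 2*H)
(-44 + 147)*P(-10, -2) = (-44 + 147)*(2*(-10) + 2*(-2)) = 103*(-20 - 4) = 103*(-24) = -2472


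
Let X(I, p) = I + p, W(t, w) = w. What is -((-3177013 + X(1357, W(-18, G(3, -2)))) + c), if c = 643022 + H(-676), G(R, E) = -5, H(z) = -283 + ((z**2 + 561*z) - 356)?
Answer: 2455538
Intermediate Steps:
H(z) = -639 + z**2 + 561*z (H(z) = -283 + (-356 + z**2 + 561*z) = -639 + z**2 + 561*z)
c = 720123 (c = 643022 + (-639 + (-676)**2 + 561*(-676)) = 643022 + (-639 + 456976 - 379236) = 643022 + 77101 = 720123)
-((-3177013 + X(1357, W(-18, G(3, -2)))) + c) = -((-3177013 + (1357 - 5)) + 720123) = -((-3177013 + 1352) + 720123) = -(-3175661 + 720123) = -1*(-2455538) = 2455538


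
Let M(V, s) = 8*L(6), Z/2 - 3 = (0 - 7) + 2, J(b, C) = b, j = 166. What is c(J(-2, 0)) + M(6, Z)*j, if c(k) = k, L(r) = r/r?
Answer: 1326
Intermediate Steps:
L(r) = 1
Z = -4 (Z = 6 + 2*((0 - 7) + 2) = 6 + 2*(-7 + 2) = 6 + 2*(-5) = 6 - 10 = -4)
M(V, s) = 8 (M(V, s) = 8*1 = 8)
c(J(-2, 0)) + M(6, Z)*j = -2 + 8*166 = -2 + 1328 = 1326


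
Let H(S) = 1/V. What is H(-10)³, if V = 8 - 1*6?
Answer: ⅛ ≈ 0.12500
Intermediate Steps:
V = 2 (V = 8 - 6 = 2)
H(S) = ½ (H(S) = 1/2 = ½)
H(-10)³ = (½)³ = ⅛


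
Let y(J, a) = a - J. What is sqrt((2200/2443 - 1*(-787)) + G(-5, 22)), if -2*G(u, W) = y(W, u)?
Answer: sqrt(19131831698)/4886 ≈ 28.309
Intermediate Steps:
G(u, W) = W/2 - u/2 (G(u, W) = -(u - W)/2 = W/2 - u/2)
sqrt((2200/2443 - 1*(-787)) + G(-5, 22)) = sqrt((2200/2443 - 1*(-787)) + ((1/2)*22 - 1/2*(-5))) = sqrt((2200*(1/2443) + 787) + (11 + 5/2)) = sqrt((2200/2443 + 787) + 27/2) = sqrt(1924841/2443 + 27/2) = sqrt(3915643/4886) = sqrt(19131831698)/4886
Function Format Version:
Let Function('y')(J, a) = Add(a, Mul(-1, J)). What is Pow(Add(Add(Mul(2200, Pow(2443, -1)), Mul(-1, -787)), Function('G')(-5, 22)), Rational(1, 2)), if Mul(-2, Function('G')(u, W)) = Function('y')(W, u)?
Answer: Mul(Rational(1, 4886), Pow(19131831698, Rational(1, 2))) ≈ 28.309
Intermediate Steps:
Function('G')(u, W) = Add(Mul(Rational(1, 2), W), Mul(Rational(-1, 2), u)) (Function('G')(u, W) = Mul(Rational(-1, 2), Add(u, Mul(-1, W))) = Add(Mul(Rational(1, 2), W), Mul(Rational(-1, 2), u)))
Pow(Add(Add(Mul(2200, Pow(2443, -1)), Mul(-1, -787)), Function('G')(-5, 22)), Rational(1, 2)) = Pow(Add(Add(Mul(2200, Pow(2443, -1)), Mul(-1, -787)), Add(Mul(Rational(1, 2), 22), Mul(Rational(-1, 2), -5))), Rational(1, 2)) = Pow(Add(Add(Mul(2200, Rational(1, 2443)), 787), Add(11, Rational(5, 2))), Rational(1, 2)) = Pow(Add(Add(Rational(2200, 2443), 787), Rational(27, 2)), Rational(1, 2)) = Pow(Add(Rational(1924841, 2443), Rational(27, 2)), Rational(1, 2)) = Pow(Rational(3915643, 4886), Rational(1, 2)) = Mul(Rational(1, 4886), Pow(19131831698, Rational(1, 2)))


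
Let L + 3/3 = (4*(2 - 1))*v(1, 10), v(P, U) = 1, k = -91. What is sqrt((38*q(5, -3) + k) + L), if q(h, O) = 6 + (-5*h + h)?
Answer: 2*I*sqrt(155) ≈ 24.9*I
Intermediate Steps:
q(h, O) = 6 - 4*h
L = 3 (L = -1 + (4*(2 - 1))*1 = -1 + (4*1)*1 = -1 + 4*1 = -1 + 4 = 3)
sqrt((38*q(5, -3) + k) + L) = sqrt((38*(6 - 4*5) - 91) + 3) = sqrt((38*(6 - 20) - 91) + 3) = sqrt((38*(-14) - 91) + 3) = sqrt((-532 - 91) + 3) = sqrt(-623 + 3) = sqrt(-620) = 2*I*sqrt(155)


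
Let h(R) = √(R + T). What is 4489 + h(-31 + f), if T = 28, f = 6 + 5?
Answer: 4489 + 2*√2 ≈ 4491.8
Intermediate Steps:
f = 11
h(R) = √(28 + R) (h(R) = √(R + 28) = √(28 + R))
4489 + h(-31 + f) = 4489 + √(28 + (-31 + 11)) = 4489 + √(28 - 20) = 4489 + √8 = 4489 + 2*√2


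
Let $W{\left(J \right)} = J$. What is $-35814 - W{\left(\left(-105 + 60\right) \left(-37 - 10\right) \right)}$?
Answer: $-37929$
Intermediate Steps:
$-35814 - W{\left(\left(-105 + 60\right) \left(-37 - 10\right) \right)} = -35814 - \left(-105 + 60\right) \left(-37 - 10\right) = -35814 - \left(-45\right) \left(-47\right) = -35814 - 2115 = -37929$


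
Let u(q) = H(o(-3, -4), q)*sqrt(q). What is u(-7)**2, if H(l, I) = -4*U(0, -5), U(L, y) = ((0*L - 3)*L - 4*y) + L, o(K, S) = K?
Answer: -44800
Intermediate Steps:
U(L, y) = -4*y - 2*L (U(L, y) = ((0 - 3)*L - 4*y) + L = (-3*L - 4*y) + L = (-4*y - 3*L) + L = -4*y - 2*L)
H(l, I) = -80 (H(l, I) = -4*(-4*(-5) - 2*0) = -4*(20 + 0) = -4*20 = -80)
u(q) = -80*sqrt(q)
u(-7)**2 = (-80*I*sqrt(7))**2 = -44800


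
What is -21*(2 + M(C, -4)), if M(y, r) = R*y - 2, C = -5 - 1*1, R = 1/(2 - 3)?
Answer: -126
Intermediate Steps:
R = -1 (R = 1/(-1) = -1)
C = -6 (C = -5 - 1 = -6)
M(y, r) = -2 - y (M(y, r) = -y - 2 = -2 - y)
-21*(2 + M(C, -4)) = -21*(2 + (-2 - 1*(-6))) = -21*(2 + (-2 + 6)) = -21*(2 + 4) = -21*6 = -126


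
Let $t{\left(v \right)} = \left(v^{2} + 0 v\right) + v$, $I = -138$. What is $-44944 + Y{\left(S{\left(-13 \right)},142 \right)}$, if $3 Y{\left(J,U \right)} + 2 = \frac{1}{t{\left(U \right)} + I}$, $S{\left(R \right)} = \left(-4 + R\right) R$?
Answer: $- \frac{906444037}{20168} \approx -44945.0$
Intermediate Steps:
$t{\left(v \right)} = v + v^{2}$ ($t{\left(v \right)} = \left(v^{2} + 0\right) + v = v^{2} + v = v + v^{2}$)
$S{\left(R \right)} = R \left(-4 + R\right)$
$Y{\left(J,U \right)} = - \frac{2}{3} + \frac{1}{3 \left(-138 + U \left(1 + U\right)\right)}$ ($Y{\left(J,U \right)} = - \frac{2}{3} + \frac{1}{3 \left(U \left(1 + U\right) - 138\right)} = - \frac{2}{3} + \frac{1}{3 \left(-138 + U \left(1 + U\right)\right)}$)
$-44944 + Y{\left(S{\left(-13 \right)},142 \right)} = -44944 + \frac{277 - 284 \left(1 + 142\right)}{3 \left(-138 + 142 \left(1 + 142\right)\right)} = -44944 + \frac{277 - 284 \cdot 143}{3 \left(-138 + 142 \cdot 143\right)} = -44944 + \frac{277 - 40612}{3 \left(-138 + 20306\right)} = -44944 + \frac{1}{3} \cdot \frac{1}{20168} \left(-40335\right) = -44944 - \frac{13445}{20168} = - \frac{906444037}{20168}$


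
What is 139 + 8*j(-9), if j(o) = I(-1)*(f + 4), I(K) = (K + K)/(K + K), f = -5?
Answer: 131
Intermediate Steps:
I(K) = 1 (I(K) = (2*K)/((2*K)) = (2*K)*(1/(2*K)) = 1)
j(o) = -1 (j(o) = 1*(-5 + 4) = 1*(-1) = -1)
139 + 8*j(-9) = 139 + 8*(-1) = 139 - 8 = 131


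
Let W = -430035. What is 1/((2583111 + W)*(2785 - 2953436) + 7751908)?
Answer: -1/6352968100568 ≈ -1.5741e-13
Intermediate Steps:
1/((2583111 + W)*(2785 - 2953436) + 7751908) = 1/((2583111 - 430035)*(2785 - 2953436) + 7751908) = 1/(2153076*(-2950651) + 7751908) = 1/(-6352975852476 + 7751908) = 1/(-6352968100568) = -1/6352968100568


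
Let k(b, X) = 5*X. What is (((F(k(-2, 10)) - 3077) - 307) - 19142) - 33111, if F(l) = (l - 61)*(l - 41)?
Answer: -55736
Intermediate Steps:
F(l) = (-61 + l)*(-41 + l)
(((F(k(-2, 10)) - 3077) - 307) - 19142) - 33111 = ((((2501 + (5*10)**2 - 510*10) - 3077) - 307) - 19142) - 33111 = ((((2501 + 50**2 - 102*50) - 3077) - 307) - 19142) - 33111 = ((((2501 + 2500 - 5100) - 3077) - 307) - 19142) - 33111 = (((-99 - 3077) - 307) - 19142) - 33111 = ((-3176 - 307) - 19142) - 33111 = (-3483 - 19142) - 33111 = -22625 - 33111 = -55736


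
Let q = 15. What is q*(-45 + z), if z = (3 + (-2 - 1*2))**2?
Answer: -660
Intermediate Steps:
z = 1 (z = (3 + (-2 - 2))**2 = (3 - 4)**2 = (-1)**2 = 1)
q*(-45 + z) = 15*(-45 + 1) = 15*(-44) = -660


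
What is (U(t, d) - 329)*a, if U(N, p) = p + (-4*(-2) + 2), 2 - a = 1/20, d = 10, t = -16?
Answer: -12051/20 ≈ -602.55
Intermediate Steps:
a = 39/20 (a = 2 - 1/20 = 39/20 ≈ 1.9500)
U(N, p) = 10 + p (U(N, p) = p + (8 + 2) = p + 10 = 10 + p)
(U(t, d) - 329)*a = ((10 + 10) - 329)*(39/20) = (20 - 329)*(39/20) = -309*39/20 = -12051/20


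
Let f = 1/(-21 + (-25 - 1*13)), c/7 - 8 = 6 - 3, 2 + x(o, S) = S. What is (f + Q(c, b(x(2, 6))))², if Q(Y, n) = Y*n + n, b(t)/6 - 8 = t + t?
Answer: 195179287681/3481 ≈ 5.6070e+7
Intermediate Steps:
x(o, S) = -2 + S
c = 77 (c = 56 + 7*(6 - 3) = 56 + 7*3 = 56 + 21 = 77)
b(t) = 48 + 12*t (b(t) = 48 + 6*(t + t) = 48 + 6*(2*t) = 48 + 12*t)
f = -1/59 (f = 1/(-21 + (-25 - 13)) = 1/(-21 - 38) = 1/(-59) = -1/59 ≈ -0.016949)
Q(Y, n) = n + Y*n
(f + Q(c, b(x(2, 6))))² = (-1/59 + (48 + 12*(-2 + 6))*(1 + 77))² = (-1/59 + (48 + 12*4)*78)² = (-1/59 + (48 + 48)*78)² = (-1/59 + 96*78)² = (-1/59 + 7488)² = (441791/59)² = 195179287681/3481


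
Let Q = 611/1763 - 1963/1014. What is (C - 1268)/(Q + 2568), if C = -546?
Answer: -249450396/352917397 ≈ -0.70682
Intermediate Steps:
Q = -218555/137514 (Q = 611*(1/1763) - 1963*1/1014 = 611/1763 - 151/78 = -218555/137514 ≈ -1.5893)
(C - 1268)/(Q + 2568) = (-546 - 1268)/(-218555/137514 + 2568) = -1814/352917397/137514 = -1814*137514/352917397 = -249450396/352917397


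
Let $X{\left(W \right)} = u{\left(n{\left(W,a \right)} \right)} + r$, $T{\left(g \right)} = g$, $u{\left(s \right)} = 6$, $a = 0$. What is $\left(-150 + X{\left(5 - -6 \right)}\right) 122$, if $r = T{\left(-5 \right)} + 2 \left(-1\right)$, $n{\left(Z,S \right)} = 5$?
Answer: $-18422$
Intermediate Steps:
$r = -7$ ($r = -5 + 2 \left(-1\right) = -5 - 2 = -7$)
$X{\left(W \right)} = -1$ ($X{\left(W \right)} = 6 - 7 = -1$)
$\left(-150 + X{\left(5 - -6 \right)}\right) 122 = \left(-150 - 1\right) 122 = \left(-151\right) 122 = -18422$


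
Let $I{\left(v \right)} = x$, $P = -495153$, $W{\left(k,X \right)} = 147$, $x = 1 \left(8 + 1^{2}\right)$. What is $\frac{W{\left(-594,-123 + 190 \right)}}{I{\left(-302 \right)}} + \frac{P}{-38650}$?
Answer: $\frac{3379309}{115950} \approx 29.145$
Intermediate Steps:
$x = 9$ ($x = 1 \left(8 + 1\right) = 1 \cdot 9 = 9$)
$I{\left(v \right)} = 9$
$\frac{W{\left(-594,-123 + 190 \right)}}{I{\left(-302 \right)}} + \frac{P}{-38650} = \frac{147}{9} - \frac{495153}{-38650} = 147 \cdot \frac{1}{9} - - \frac{495153}{38650} = \frac{49}{3} + \frac{495153}{38650} = \frac{3379309}{115950}$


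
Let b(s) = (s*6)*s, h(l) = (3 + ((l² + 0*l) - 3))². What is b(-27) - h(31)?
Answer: -919147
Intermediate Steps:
h(l) = l⁴ (h(l) = (3 + ((l² + 0) - 3))² = (3 + (l² - 3))² = (3 + (-3 + l²))² = (l²)² = l⁴)
b(s) = 6*s² (b(s) = (6*s)*s = 6*s²)
b(-27) - h(31) = 6*(-27)² - 1*31⁴ = 6*729 - 1*923521 = 4374 - 923521 = -919147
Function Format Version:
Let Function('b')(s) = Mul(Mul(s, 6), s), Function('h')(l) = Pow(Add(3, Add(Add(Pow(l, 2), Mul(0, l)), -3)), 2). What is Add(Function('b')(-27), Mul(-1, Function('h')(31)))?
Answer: -919147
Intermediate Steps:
Function('h')(l) = Pow(l, 4) (Function('h')(l) = Pow(Add(3, Add(Add(Pow(l, 2), 0), -3)), 2) = Pow(Add(3, Add(Pow(l, 2), -3)), 2) = Pow(Add(3, Add(-3, Pow(l, 2))), 2) = Pow(Pow(l, 2), 2) = Pow(l, 4))
Function('b')(s) = Mul(6, Pow(s, 2)) (Function('b')(s) = Mul(Mul(6, s), s) = Mul(6, Pow(s, 2)))
Add(Function('b')(-27), Mul(-1, Function('h')(31))) = Add(Mul(6, Pow(-27, 2)), Mul(-1, Pow(31, 4))) = Add(Mul(6, 729), Mul(-1, 923521)) = Add(4374, -923521) = -919147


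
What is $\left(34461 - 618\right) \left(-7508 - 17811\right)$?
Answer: $-856870917$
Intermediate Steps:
$\left(34461 - 618\right) \left(-7508 - 17811\right) = 33843 \left(-25319\right) = -856870917$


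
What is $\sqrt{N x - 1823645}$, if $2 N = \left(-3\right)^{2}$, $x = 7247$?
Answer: $\frac{i \sqrt{7164134}}{2} \approx 1338.3 i$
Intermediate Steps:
$N = \frac{9}{2}$ ($N = \frac{\left(-3\right)^{2}}{2} = \frac{1}{2} \cdot 9 = \frac{9}{2} \approx 4.5$)
$\sqrt{N x - 1823645} = \sqrt{\frac{9}{2} \cdot 7247 - 1823645} = \sqrt{\frac{65223}{2} + \left(-1983051 + 159406\right)} = \sqrt{\frac{65223}{2} - 1823645} = \sqrt{- \frac{3582067}{2}} = \frac{i \sqrt{7164134}}{2}$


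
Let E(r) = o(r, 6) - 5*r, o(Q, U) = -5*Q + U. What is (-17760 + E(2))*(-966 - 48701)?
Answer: 882781258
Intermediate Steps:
o(Q, U) = U - 5*Q
E(r) = 6 - 10*r (E(r) = (6 - 5*r) - 5*r = 6 - 10*r)
(-17760 + E(2))*(-966 - 48701) = (-17760 + (6 - 10*2))*(-966 - 48701) = (-17760 + (6 - 20))*(-49667) = (-17760 - 14)*(-49667) = -17774*(-49667) = 882781258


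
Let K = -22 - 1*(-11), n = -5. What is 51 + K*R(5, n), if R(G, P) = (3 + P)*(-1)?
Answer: 29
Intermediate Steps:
K = -11 (K = -22 + 11 = -11)
R(G, P) = -3 - P
51 + K*R(5, n) = 51 - 11*(-3 - 1*(-5)) = 51 - 11*(-3 + 5) = 51 - 11*2 = 51 - 22 = 29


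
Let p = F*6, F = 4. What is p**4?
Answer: 331776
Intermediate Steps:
p = 24 (p = 4*6 = 24)
p**4 = 24**4 = 331776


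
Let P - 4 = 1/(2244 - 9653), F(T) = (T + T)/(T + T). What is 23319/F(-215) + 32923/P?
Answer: 934985072/29635 ≈ 31550.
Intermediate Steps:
F(T) = 1 (F(T) = (2*T)/((2*T)) = (2*T)*(1/(2*T)) = 1)
P = 29635/7409 (P = 4 + 1/(2244 - 9653) = 4 + 1/(-7409) = 4 - 1/7409 = 29635/7409 ≈ 3.9999)
23319/F(-215) + 32923/P = 23319/1 + 32923/(29635/7409) = 23319*1 + 32923*(7409/29635) = 23319 + 243926507/29635 = 934985072/29635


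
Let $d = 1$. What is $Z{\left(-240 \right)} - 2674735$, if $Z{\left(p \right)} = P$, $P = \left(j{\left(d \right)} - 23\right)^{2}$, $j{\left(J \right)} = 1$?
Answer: $-2674251$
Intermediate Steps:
$P = 484$ ($P = \left(1 - 23\right)^{2} = \left(-22\right)^{2} = 484$)
$Z{\left(p \right)} = 484$
$Z{\left(-240 \right)} - 2674735 = 484 - 2674735 = -2674251$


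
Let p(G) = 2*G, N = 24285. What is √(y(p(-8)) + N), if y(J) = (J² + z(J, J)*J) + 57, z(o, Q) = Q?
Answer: 17*√86 ≈ 157.65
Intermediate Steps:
y(J) = 57 + 2*J² (y(J) = (J² + J*J) + 57 = (J² + J²) + 57 = 2*J² + 57 = 57 + 2*J²)
√(y(p(-8)) + N) = √((57 + 2*(2*(-8))²) + 24285) = √((57 + 2*(-16)²) + 24285) = √((57 + 2*256) + 24285) = √((57 + 512) + 24285) = √(569 + 24285) = √24854 = 17*√86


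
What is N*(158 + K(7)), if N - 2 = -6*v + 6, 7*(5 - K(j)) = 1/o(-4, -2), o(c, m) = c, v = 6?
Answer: -4565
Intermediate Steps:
K(j) = 141/28 (K(j) = 5 - ⅐/(-4) = 5 - ⅐*(-¼) = 5 + 1/28 = 141/28)
N = -28 (N = 2 + (-6*6 + 6) = 2 + (-36 + 6) = 2 - 30 = -28)
N*(158 + K(7)) = -28*(158 + 141/28) = -28*4565/28 = -4565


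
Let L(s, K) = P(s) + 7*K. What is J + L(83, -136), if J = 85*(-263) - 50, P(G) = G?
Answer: -23274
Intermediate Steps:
J = -22405 (J = -22355 - 50 = -22405)
L(s, K) = s + 7*K
J + L(83, -136) = -22405 + (83 + 7*(-136)) = -22405 + (83 - 952) = -22405 - 869 = -23274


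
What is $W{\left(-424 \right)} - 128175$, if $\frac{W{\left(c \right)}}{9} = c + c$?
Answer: $-135807$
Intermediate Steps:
$W{\left(c \right)} = 18 c$ ($W{\left(c \right)} = 9 \left(c + c\right) = 9 \cdot 2 c = 18 c$)
$W{\left(-424 \right)} - 128175 = 18 \left(-424\right) - 128175 = -7632 - 128175 = -135807$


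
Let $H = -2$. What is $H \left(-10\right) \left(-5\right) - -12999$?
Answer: $12899$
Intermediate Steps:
$H \left(-10\right) \left(-5\right) - -12999 = \left(-2\right) \left(-10\right) \left(-5\right) - -12999 = 20 \left(-5\right) + 12999 = -100 + 12999 = 12899$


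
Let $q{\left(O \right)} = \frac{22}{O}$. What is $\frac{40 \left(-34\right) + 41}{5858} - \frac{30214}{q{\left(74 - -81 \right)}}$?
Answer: $- \frac{13717019439}{64438} \approx -2.1287 \cdot 10^{5}$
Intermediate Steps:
$\frac{40 \left(-34\right) + 41}{5858} - \frac{30214}{q{\left(74 - -81 \right)}} = \frac{40 \left(-34\right) + 41}{5858} - \frac{30214}{22 \frac{1}{74 - -81}} = \left(-1360 + 41\right) \frac{1}{5858} - \frac{30214}{22 \frac{1}{74 + 81}} = \left(-1319\right) \frac{1}{5858} - \frac{30214}{22 \cdot \frac{1}{155}} = - \frac{1319}{5858} - \frac{30214}{22 \cdot \frac{1}{155}} = - \frac{1319}{5858} - \frac{30214}{\frac{22}{155}} = - \frac{1319}{5858} - \frac{2341585}{11} = - \frac{13717019439}{64438}$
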